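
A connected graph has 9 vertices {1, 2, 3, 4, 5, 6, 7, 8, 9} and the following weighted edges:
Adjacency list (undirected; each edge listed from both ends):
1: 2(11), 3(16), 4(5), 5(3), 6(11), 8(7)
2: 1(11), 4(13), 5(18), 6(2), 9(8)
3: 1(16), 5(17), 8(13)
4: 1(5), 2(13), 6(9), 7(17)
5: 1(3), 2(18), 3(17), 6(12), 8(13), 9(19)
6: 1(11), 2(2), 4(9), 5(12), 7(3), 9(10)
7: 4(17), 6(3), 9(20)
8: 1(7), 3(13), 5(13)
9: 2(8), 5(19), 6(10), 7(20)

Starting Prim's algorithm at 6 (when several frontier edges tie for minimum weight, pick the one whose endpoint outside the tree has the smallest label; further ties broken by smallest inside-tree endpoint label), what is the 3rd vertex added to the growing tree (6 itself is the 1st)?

7

Prim, starting at 6.
Step 1: cheapest edge leaving the tree is 2–6 (2); add 2.
Step 2: cheapest edge leaving the tree is 6–7 (3); add 7.
Step 3: cheapest edge leaving the tree is 2–9 (8); add 9.
Step 4: cheapest edge leaving the tree is 4–6 (9); add 4.
Step 5: cheapest edge leaving the tree is 1–4 (5); add 1.
Step 6: cheapest edge leaving the tree is 1–5 (3); add 5.
Step 7: cheapest edge leaving the tree is 1–8 (7); add 8.
Step 8: cheapest edge leaving the tree is 3–8 (13); add 3.
Vertex order: 6, 2, 7, 9, 4, 1, 5, 8, 3. The 3rd vertex is 7.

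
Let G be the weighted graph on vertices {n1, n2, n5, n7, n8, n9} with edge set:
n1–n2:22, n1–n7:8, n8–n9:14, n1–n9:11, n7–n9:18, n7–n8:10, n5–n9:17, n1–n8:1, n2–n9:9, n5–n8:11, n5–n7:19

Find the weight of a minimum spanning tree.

40

Prim, starting at n2.
Step 1: cheapest edge leaving the tree is n2–n9 (9); add n9.
Step 2: cheapest edge leaving the tree is n1–n9 (11); add n1.
Step 3: cheapest edge leaving the tree is n1–n8 (1); add n8.
Step 4: cheapest edge leaving the tree is n1–n7 (8); add n7.
Step 5: cheapest edge leaving the tree is n5–n8 (11); add n5.
MST edges: n2–n9, n1–n9, n1–n8, n1–n7, n5–n8; total weight 9+11+1+8+11 = 40.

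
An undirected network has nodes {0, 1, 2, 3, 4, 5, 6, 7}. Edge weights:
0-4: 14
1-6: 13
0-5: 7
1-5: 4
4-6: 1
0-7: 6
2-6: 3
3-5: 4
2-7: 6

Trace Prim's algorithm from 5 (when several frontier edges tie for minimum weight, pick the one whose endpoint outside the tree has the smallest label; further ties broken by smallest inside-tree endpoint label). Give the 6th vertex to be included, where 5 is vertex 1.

Prim's algorithm from 5:
Step 1: cheapest edge leaving the tree is 1-5 (4); add 1.
Step 2: cheapest edge leaving the tree is 3-5 (4); add 3.
Step 3: cheapest edge leaving the tree is 0-5 (7); add 0.
Step 4: cheapest edge leaving the tree is 0-7 (6); add 7.
Step 5: cheapest edge leaving the tree is 2-7 (6); add 2.
Step 6: cheapest edge leaving the tree is 2-6 (3); add 6.
Step 7: cheapest edge leaving the tree is 4-6 (1); add 4.
Vertex order: 5, 1, 3, 0, 7, 2, 6, 4. The 6th vertex is 2.

2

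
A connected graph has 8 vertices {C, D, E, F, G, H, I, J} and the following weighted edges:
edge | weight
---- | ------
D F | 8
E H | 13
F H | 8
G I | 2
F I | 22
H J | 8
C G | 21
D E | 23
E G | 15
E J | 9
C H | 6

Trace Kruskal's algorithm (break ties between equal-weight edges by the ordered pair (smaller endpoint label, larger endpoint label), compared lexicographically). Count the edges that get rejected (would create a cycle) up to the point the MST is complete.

1

Kruskal's algorithm — process edges by increasing weight (ties by edge label):
G I (2): add — endpoints in different components.
C H (6): add — endpoints in different components.
D F (8): add — endpoints in different components.
F H (8): add — endpoints in different components.
H J (8): add — endpoints in different components.
E J (9): add — endpoints in different components.
E H (13): skip — E and H already connected.
E G (15): add — endpoints in different components.
Edges rejected before the tree was complete: 1.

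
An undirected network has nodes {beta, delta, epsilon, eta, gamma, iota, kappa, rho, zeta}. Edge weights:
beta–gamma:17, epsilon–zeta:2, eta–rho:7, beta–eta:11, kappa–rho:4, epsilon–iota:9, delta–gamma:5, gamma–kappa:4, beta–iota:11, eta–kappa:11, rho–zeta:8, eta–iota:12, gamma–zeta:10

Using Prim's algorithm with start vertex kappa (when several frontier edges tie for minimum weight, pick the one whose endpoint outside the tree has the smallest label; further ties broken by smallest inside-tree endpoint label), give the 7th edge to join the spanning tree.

Prim's algorithm from kappa:
Step 1: cheapest edge leaving the tree is gamma–kappa (4); add gamma.
Step 2: cheapest edge leaving the tree is kappa–rho (4); add rho.
Step 3: cheapest edge leaving the tree is delta–gamma (5); add delta.
Step 4: cheapest edge leaving the tree is eta–rho (7); add eta.
Step 5: cheapest edge leaving the tree is rho–zeta (8); add zeta.
Step 6: cheapest edge leaving the tree is epsilon–zeta (2); add epsilon.
Step 7: cheapest edge leaving the tree is epsilon–iota (9); add iota.
Step 8: cheapest edge leaving the tree is beta–eta (11); add beta.
The 7th edge added is epsilon–iota.

epsilon-iota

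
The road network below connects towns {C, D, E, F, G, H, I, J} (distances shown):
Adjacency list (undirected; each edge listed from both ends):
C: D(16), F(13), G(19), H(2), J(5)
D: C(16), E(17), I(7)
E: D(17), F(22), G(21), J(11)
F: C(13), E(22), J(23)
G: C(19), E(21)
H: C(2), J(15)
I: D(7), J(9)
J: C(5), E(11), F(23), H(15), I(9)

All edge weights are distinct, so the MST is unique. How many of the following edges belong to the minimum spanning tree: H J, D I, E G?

1

Sort edges by weight, then run Kruskal:
C H (2): add — endpoints in different components.
C J (5): add — endpoints in different components.
D I (7): add — endpoints in different components.
I J (9): add — endpoints in different components.
E J (11): add — endpoints in different components.
C F (13): add — endpoints in different components.
H J (15): skip — H and J already connected.
C D (16): skip — C and D already connected.
D E (17): skip — D and E already connected.
C G (19): add — endpoints in different components.
MST edge set: {C H, C J, D I, I J, E J, C F, C G}.
Of the listed edges, {D I} are in the MST → 1.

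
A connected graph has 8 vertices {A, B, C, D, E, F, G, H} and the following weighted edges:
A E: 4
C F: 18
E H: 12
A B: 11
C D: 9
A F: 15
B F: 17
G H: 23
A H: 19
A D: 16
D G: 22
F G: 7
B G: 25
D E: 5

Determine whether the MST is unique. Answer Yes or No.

Yes

Kruskal's algorithm — process edges by increasing weight (ties by edge label):
A E (4): add — endpoints in different components.
D E (5): add — endpoints in different components.
F G (7): add — endpoints in different components.
C D (9): add — endpoints in different components.
A B (11): add — endpoints in different components.
E H (12): add — endpoints in different components.
A F (15): add — endpoints in different components.
Every non-tree edge has weight strictly greater than the heaviest edge on the tree path between its endpoints, so the MST is unique.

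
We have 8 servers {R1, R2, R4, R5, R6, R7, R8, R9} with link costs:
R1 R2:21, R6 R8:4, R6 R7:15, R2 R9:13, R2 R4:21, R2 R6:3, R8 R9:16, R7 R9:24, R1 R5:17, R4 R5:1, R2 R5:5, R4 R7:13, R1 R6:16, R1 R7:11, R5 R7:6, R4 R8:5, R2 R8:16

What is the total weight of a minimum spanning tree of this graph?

43

Grow the tree from R1 using Prim:
Step 1: cheapest edge leaving the tree is R1 R7 (11); add R7.
Step 2: cheapest edge leaving the tree is R5 R7 (6); add R5.
Step 3: cheapest edge leaving the tree is R4 R5 (1); add R4.
Step 4: cheapest edge leaving the tree is R2 R5 (5); add R2.
Step 5: cheapest edge leaving the tree is R2 R6 (3); add R6.
Step 6: cheapest edge leaving the tree is R6 R8 (4); add R8.
Step 7: cheapest edge leaving the tree is R2 R9 (13); add R9.
MST edges: R1 R7, R5 R7, R4 R5, R2 R5, R2 R6, R6 R8, R2 R9; total weight 11+6+1+5+3+4+13 = 43.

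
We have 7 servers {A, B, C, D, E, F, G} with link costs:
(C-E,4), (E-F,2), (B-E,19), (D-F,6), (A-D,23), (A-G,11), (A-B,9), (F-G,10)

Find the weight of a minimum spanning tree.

42

Prim, starting at F.
Step 1: frontier [E-F 2, D-F 6, F-G 10] → take E-F (2); add E.
Step 2: frontier [C-E 4, B-E 19, D-F 6, F-G 10] → take C-E (4); add C.
Step 3: frontier [B-E 19, D-F 6, F-G 10] → take D-F (6); add D.
Step 4: frontier [A-D 23, B-E 19, F-G 10] → take F-G (10); add G.
Step 5: frontier [A-D 23, B-E 19, A-G 11] → take A-G (11); add A.
Step 6: frontier [A-B 9, B-E 19] → take A-B (9); add B.
MST edges: E-F, C-E, D-F, F-G, A-G, A-B; total weight 2+4+6+10+11+9 = 42.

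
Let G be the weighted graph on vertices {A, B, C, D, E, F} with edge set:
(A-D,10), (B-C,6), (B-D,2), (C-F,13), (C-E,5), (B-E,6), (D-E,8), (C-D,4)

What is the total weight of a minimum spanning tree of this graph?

34

Kruskal: consider edges lightest-first.
B-D (2): add — endpoints in different components.
C-D (4): add — endpoints in different components.
C-E (5): add — endpoints in different components.
B-C (6): skip — B and C already connected.
B-E (6): skip — B and E already connected.
D-E (8): skip — D and E already connected.
A-D (10): add — endpoints in different components.
C-F (13): add — endpoints in different components.
MST edges: B-D, C-D, C-E, A-D, C-F; total weight 2+4+5+10+13 = 34.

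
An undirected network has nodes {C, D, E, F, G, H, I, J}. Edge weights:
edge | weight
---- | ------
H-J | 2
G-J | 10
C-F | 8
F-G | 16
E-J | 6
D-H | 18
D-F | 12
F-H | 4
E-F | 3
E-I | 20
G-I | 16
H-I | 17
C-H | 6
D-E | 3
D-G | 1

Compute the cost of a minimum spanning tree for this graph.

Prim, starting at F.
Step 1: cheapest edge leaving the tree is E-F (3); add E.
Step 2: cheapest edge leaving the tree is D-E (3); add D.
Step 3: cheapest edge leaving the tree is D-G (1); add G.
Step 4: cheapest edge leaving the tree is F-H (4); add H.
Step 5: cheapest edge leaving the tree is H-J (2); add J.
Step 6: cheapest edge leaving the tree is C-H (6); add C.
Step 7: cheapest edge leaving the tree is G-I (16); add I.
MST edges: E-F, D-E, D-G, F-H, H-J, C-H, G-I; total weight 3+3+1+4+2+6+16 = 35.

35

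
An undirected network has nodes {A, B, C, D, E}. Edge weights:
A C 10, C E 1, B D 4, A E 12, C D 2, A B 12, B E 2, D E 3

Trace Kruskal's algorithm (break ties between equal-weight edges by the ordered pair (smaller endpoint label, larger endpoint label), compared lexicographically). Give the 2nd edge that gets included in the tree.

B-E

Kruskal: consider edges lightest-first.
C E (1): add — endpoints in different components.
B E (2): add — endpoints in different components.
C D (2): add — endpoints in different components.
D E (3): skip — D and E already connected.
B D (4): skip — B and D already connected.
A C (10): add — endpoints in different components.
The 2nd edge added is B E.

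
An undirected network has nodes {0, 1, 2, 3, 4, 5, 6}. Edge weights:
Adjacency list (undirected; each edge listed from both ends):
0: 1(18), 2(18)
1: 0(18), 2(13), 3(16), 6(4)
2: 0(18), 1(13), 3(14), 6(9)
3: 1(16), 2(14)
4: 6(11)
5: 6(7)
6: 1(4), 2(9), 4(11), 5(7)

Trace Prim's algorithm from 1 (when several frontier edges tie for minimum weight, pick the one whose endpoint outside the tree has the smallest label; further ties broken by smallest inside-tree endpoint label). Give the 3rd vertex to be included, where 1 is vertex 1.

Prim, starting at 1.
Step 1: cheapest edge leaving the tree is 1-6 (4); add 6.
Step 2: cheapest edge leaving the tree is 5-6 (7); add 5.
Step 3: cheapest edge leaving the tree is 2-6 (9); add 2.
Step 4: cheapest edge leaving the tree is 4-6 (11); add 4.
Step 5: cheapest edge leaving the tree is 2-3 (14); add 3.
Step 6: cheapest edge leaving the tree is 0-1 (18); add 0.
Vertex order: 1, 6, 5, 2, 4, 3, 0. The 3rd vertex is 5.

5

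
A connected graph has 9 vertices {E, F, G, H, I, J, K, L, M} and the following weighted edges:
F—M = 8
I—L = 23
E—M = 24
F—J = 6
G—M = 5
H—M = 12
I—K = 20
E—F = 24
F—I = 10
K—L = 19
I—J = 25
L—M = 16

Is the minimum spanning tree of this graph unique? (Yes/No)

Kruskal's algorithm — process edges by increasing weight (ties by edge label):
G—M (5): add — endpoints in different components.
F—J (6): add — endpoints in different components.
F—M (8): add — endpoints in different components.
F—I (10): add — endpoints in different components.
H—M (12): add — endpoints in different components.
L—M (16): add — endpoints in different components.
K—L (19): add — endpoints in different components.
I—K (20): skip — I and K already connected.
I—L (23): skip — I and L already connected.
E—F (24): add — endpoints in different components.
Non-tree edge E—M has weight 24, equal to the heaviest edge on its tree cycle — swapping gives another MST of the same weight. Not unique.

No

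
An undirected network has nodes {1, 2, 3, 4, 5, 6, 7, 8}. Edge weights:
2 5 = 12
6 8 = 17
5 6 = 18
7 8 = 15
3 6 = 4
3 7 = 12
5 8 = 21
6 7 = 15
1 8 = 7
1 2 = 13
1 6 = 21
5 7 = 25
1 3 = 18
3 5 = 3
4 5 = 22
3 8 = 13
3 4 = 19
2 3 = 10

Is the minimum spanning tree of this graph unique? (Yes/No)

No

Kruskal's algorithm — process edges by increasing weight (ties by edge label):
3 5 (3): add — endpoints in different components.
3 6 (4): add — endpoints in different components.
1 8 (7): add — endpoints in different components.
2 3 (10): add — endpoints in different components.
2 5 (12): skip — 2 and 5 already connected.
3 7 (12): add — endpoints in different components.
1 2 (13): add — endpoints in different components.
3 8 (13): skip — 3 and 8 already connected.
6 7 (15): skip — 6 and 7 already connected.
7 8 (15): skip — 7 and 8 already connected.
6 8 (17): skip — 6 and 8 already connected.
1 3 (18): skip — 1 and 3 already connected.
5 6 (18): skip — 5 and 6 already connected.
3 4 (19): add — endpoints in different components.
Non-tree edge 3 8 has weight 13, equal to the heaviest edge on its tree cycle — swapping gives another MST of the same weight. Not unique.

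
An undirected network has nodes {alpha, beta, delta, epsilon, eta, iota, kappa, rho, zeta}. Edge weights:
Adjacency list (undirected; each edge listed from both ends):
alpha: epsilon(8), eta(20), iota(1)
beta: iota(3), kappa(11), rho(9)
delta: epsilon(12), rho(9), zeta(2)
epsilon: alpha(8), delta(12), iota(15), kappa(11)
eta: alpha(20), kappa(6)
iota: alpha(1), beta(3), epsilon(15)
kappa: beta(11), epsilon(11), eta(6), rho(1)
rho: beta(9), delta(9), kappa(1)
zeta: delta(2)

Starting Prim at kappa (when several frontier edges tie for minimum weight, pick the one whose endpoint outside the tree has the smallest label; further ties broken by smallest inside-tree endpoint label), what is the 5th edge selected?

alpha-iota

Grow the tree from kappa using Prim:
Step 1: frontier [kappa-rho 1, eta-kappa 6, beta-kappa 11, epsilon-kappa 11] → take kappa-rho (1); add rho.
Step 2: frontier [eta-kappa 6, beta-kappa 11, epsilon-kappa 11, beta-rho 9, delta-rho 9] → take eta-kappa (6); add eta.
Step 3: frontier [alpha-eta 20, beta-kappa 11, epsilon-kappa 11, beta-rho 9, delta-rho 9] → take beta-rho (9); add beta.
Step 4: frontier [beta-iota 3, alpha-eta 20, epsilon-kappa 11, delta-rho 9] → take beta-iota (3); add iota.
Step 5: frontier [alpha-eta 20, alpha-iota 1, epsilon-iota 15, epsilon-kappa 11, delta-rho 9] → take alpha-iota (1); add alpha.
Step 6: frontier [alpha-epsilon 8, epsilon-iota 15, epsilon-kappa 11, delta-rho 9] → take alpha-epsilon (8); add epsilon.
Step 7: frontier [delta-epsilon 12, delta-rho 9] → take delta-rho (9); add delta.
Step 8: frontier [delta-zeta 2] → take delta-zeta (2); add zeta.
The 5th edge added is alpha-iota.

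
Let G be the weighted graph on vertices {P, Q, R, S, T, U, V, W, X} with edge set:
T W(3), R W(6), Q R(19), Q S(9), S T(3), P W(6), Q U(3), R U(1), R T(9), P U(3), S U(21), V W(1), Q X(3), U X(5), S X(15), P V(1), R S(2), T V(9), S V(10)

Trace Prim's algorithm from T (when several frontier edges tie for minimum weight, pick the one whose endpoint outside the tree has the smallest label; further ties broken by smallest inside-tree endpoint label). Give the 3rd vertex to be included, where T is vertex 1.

R

Prim, starting at T.
Step 1: cheapest edge leaving the tree is S T (3); add S.
Step 2: cheapest edge leaving the tree is R S (2); add R.
Step 3: cheapest edge leaving the tree is R U (1); add U.
Step 4: cheapest edge leaving the tree is P U (3); add P.
Step 5: cheapest edge leaving the tree is P V (1); add V.
Step 6: cheapest edge leaving the tree is V W (1); add W.
Step 7: cheapest edge leaving the tree is Q U (3); add Q.
Step 8: cheapest edge leaving the tree is Q X (3); add X.
Vertex order: T, S, R, U, P, V, W, Q, X. The 3rd vertex is R.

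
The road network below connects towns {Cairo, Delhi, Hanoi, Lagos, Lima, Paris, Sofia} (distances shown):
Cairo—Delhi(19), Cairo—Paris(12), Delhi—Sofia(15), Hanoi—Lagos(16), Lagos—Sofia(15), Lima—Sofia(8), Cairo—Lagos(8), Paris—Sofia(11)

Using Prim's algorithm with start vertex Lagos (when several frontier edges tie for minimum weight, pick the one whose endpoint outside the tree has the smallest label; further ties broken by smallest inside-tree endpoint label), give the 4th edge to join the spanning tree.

Lima-Sofia

Prim, starting at Lagos.
Step 1: cheapest edge leaving the tree is Cairo—Lagos (8); add Cairo.
Step 2: cheapest edge leaving the tree is Cairo—Paris (12); add Paris.
Step 3: cheapest edge leaving the tree is Paris—Sofia (11); add Sofia.
Step 4: cheapest edge leaving the tree is Lima—Sofia (8); add Lima.
Step 5: cheapest edge leaving the tree is Delhi—Sofia (15); add Delhi.
Step 6: cheapest edge leaving the tree is Hanoi—Lagos (16); add Hanoi.
The 4th edge added is Lima—Sofia.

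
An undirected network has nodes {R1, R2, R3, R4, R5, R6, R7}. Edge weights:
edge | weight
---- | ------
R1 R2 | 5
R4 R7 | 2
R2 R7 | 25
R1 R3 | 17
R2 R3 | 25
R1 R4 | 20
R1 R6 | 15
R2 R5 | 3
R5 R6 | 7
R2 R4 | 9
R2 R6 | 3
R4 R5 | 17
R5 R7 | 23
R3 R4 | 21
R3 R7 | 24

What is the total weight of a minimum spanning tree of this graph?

39

Prim, starting at R7.
Step 1: cheapest edge leaving the tree is R4 R7 (2); add R4.
Step 2: cheapest edge leaving the tree is R2 R4 (9); add R2.
Step 3: cheapest edge leaving the tree is R2 R5 (3); add R5.
Step 4: cheapest edge leaving the tree is R2 R6 (3); add R6.
Step 5: cheapest edge leaving the tree is R1 R2 (5); add R1.
Step 6: cheapest edge leaving the tree is R1 R3 (17); add R3.
MST edges: R4 R7, R2 R4, R2 R5, R2 R6, R1 R2, R1 R3; total weight 2+9+3+3+5+17 = 39.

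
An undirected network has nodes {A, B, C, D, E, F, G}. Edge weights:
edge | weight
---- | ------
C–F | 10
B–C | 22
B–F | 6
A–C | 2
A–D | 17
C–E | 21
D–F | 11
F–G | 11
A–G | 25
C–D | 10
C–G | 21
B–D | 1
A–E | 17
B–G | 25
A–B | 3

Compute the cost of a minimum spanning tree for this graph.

40

Kruskal's algorithm — process edges by increasing weight (ties by edge label):
B–D (1): add — endpoints in different components.
A–C (2): add — endpoints in different components.
A–B (3): add — endpoints in different components.
B–F (6): add — endpoints in different components.
C–D (10): skip — C and D already connected.
C–F (10): skip — C and F already connected.
D–F (11): skip — D and F already connected.
F–G (11): add — endpoints in different components.
A–D (17): skip — A and D already connected.
A–E (17): add — endpoints in different components.
MST edges: B–D, A–C, A–B, B–F, F–G, A–E; total weight 1+2+3+6+11+17 = 40.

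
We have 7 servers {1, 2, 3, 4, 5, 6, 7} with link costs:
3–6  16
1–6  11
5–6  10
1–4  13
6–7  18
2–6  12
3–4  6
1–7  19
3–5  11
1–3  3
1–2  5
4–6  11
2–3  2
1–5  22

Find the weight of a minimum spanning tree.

50

Prim, starting at 1.
Step 1: frontier [1–3 3, 1–2 5, 1–6 11, 1–4 13, 1–7 19, 1–5 22] → take 1–3 (3); add 3.
Step 2: frontier [1–2 5, 1–6 11, 1–4 13, 1–7 19, 1–5 22, 2–3 2, 3–4 6, 3–5 11, 3–6 16] → take 2–3 (2); add 2.
Step 3: frontier [1–6 11, 1–4 13, 1–7 19, 1–5 22, 2–6 12, 3–4 6, 3–5 11, 3–6 16] → take 3–4 (6); add 4.
Step 4: frontier [1–6 11, 1–7 19, 1–5 22, 2–6 12, 3–5 11, 3–6 16, 4–6 11] → take 3–5 (11); add 5.
Step 5: frontier [1–6 11, 1–7 19, 2–6 12, 3–6 16, 4–6 11, 5–6 10] → take 5–6 (10); add 6.
Step 6: frontier [1–7 19, 6–7 18] → take 6–7 (18); add 7.
MST edges: 1–3, 2–3, 3–4, 3–5, 5–6, 6–7; total weight 3+2+6+11+10+18 = 50.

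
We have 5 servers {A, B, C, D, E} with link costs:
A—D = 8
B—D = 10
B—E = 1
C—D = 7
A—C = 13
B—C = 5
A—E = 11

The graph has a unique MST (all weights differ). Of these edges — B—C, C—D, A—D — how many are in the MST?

3

Kruskal's algorithm — process edges by increasing weight (ties by edge label):
B—E (1): add — endpoints in different components.
B—C (5): add — endpoints in different components.
C—D (7): add — endpoints in different components.
A—D (8): add — endpoints in different components.
MST edge set: {B—E, B—C, C—D, A—D}.
Of the listed edges, {B—C, C—D, A—D} are in the MST → 3.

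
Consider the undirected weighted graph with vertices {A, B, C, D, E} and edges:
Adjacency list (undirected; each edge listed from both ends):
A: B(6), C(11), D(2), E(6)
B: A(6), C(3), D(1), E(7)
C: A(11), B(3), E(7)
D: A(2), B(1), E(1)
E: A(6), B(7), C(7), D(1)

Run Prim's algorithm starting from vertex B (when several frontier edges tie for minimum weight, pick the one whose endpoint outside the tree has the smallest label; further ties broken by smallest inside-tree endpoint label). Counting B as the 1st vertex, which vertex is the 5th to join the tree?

Grow the tree from B using Prim:
Step 1: frontier [B-D 1, B-C 3, A-B 6, B-E 7] → take B-D (1); add D.
Step 2: frontier [B-C 3, A-B 6, B-E 7, D-E 1, A-D 2] → take D-E (1); add E.
Step 3: frontier [B-C 3, A-B 6, A-D 2, A-E 6, C-E 7] → take A-D (2); add A.
Step 4: frontier [A-C 11, B-C 3, C-E 7] → take B-C (3); add C.
Vertex order: B, D, E, A, C. The 5th vertex is C.

C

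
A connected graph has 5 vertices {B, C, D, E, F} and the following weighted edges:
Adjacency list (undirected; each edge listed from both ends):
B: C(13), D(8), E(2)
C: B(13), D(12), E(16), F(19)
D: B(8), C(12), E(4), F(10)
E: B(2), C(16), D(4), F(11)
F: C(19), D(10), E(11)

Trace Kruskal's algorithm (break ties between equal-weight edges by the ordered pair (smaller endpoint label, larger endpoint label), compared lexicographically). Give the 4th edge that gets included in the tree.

C-D

Kruskal's algorithm — process edges by increasing weight (ties by edge label):
B–E (2): add — endpoints in different components.
D–E (4): add — endpoints in different components.
B–D (8): skip — B and D already connected.
D–F (10): add — endpoints in different components.
E–F (11): skip — E and F already connected.
C–D (12): add — endpoints in different components.
The 4th edge added is C–D.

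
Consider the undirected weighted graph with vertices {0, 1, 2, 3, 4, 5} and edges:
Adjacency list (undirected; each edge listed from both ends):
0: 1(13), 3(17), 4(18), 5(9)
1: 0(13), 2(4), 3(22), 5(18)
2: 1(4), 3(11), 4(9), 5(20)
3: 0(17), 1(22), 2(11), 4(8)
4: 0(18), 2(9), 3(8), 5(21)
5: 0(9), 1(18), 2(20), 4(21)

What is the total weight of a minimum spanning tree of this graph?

Prim's algorithm from 0:
Step 1: cheapest edge leaving the tree is 0—5 (9); add 5.
Step 2: cheapest edge leaving the tree is 0—1 (13); add 1.
Step 3: cheapest edge leaving the tree is 1—2 (4); add 2.
Step 4: cheapest edge leaving the tree is 2—4 (9); add 4.
Step 5: cheapest edge leaving the tree is 3—4 (8); add 3.
MST edges: 0—5, 0—1, 1—2, 2—4, 3—4; total weight 9+13+4+9+8 = 43.

43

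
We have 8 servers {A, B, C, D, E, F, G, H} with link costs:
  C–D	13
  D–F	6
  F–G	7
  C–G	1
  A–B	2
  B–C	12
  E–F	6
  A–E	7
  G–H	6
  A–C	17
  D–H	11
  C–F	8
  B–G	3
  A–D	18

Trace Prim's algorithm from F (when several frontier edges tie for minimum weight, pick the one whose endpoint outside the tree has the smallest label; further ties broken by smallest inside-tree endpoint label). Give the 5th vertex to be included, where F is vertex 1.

B

Prim's algorithm from F:
Step 1: frontier [D–F 6, E–F 6, F–G 7, C–F 8] → take D–F (6); add D.
Step 2: frontier [D–H 11, C–D 13, A–D 18, E–F 6, F–G 7, C–F 8] → take E–F (6); add E.
Step 3: frontier [D–H 11, C–D 13, A–D 18, A–E 7, F–G 7, C–F 8] → take A–E (7); add A.
Step 4: frontier [A–B 2, A–C 17, D–H 11, C–D 13, F–G 7, C–F 8] → take A–B (2); add B.
Step 5: frontier [A–C 17, B–G 3, B–C 12, D–H 11, C–D 13, F–G 7, C–F 8] → take B–G (3); add G.
Step 6: frontier [A–C 17, B–C 12, D–H 11, C–D 13, C–F 8, C–G 1, G–H 6] → take C–G (1); add C.
Step 7: frontier [D–H 11, G–H 6] → take G–H (6); add H.
Vertex order: F, D, E, A, B, G, C, H. The 5th vertex is B.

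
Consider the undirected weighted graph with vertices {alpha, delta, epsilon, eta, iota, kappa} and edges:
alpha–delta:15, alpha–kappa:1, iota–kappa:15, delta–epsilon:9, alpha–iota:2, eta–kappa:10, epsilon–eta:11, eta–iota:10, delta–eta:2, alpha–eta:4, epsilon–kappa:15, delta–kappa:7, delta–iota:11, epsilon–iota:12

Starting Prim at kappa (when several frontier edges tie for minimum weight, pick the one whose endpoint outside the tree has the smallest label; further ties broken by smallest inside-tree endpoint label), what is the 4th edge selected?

delta-eta

Prim, starting at kappa.
Step 1: frontier [alpha–kappa 1, delta–kappa 7, eta–kappa 10, epsilon–kappa 15, iota–kappa 15] → take alpha–kappa (1); add alpha.
Step 2: frontier [alpha–iota 2, alpha–eta 4, alpha–delta 15, delta–kappa 7, eta–kappa 10, epsilon–kappa 15, iota–kappa 15] → take alpha–iota (2); add iota.
Step 3: frontier [alpha–eta 4, alpha–delta 15, eta–iota 10, delta–iota 11, epsilon–iota 12, delta–kappa 7, eta–kappa 10, epsilon–kappa 15] → take alpha–eta (4); add eta.
Step 4: frontier [alpha–delta 15, delta–eta 2, epsilon–eta 11, delta–iota 11, epsilon–iota 12, delta–kappa 7, epsilon–kappa 15] → take delta–eta (2); add delta.
Step 5: frontier [delta–epsilon 9, epsilon–eta 11, epsilon–iota 12, epsilon–kappa 15] → take delta–epsilon (9); add epsilon.
The 4th edge added is delta–eta.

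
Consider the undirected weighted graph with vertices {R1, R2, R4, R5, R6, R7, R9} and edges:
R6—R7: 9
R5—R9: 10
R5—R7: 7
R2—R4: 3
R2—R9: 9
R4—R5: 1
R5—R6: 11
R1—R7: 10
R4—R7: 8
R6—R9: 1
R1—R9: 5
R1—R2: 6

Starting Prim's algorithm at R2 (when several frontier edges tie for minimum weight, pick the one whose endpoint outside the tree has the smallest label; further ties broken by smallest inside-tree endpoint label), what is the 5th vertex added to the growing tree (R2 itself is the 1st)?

R9

Grow the tree from R2 using Prim:
Step 1: frontier [R2—R4 3, R1—R2 6, R2—R9 9] → take R2—R4 (3); add R4.
Step 2: frontier [R1—R2 6, R2—R9 9, R4—R5 1, R4—R7 8] → take R4—R5 (1); add R5.
Step 3: frontier [R1—R2 6, R2—R9 9, R4—R7 8, R5—R7 7, R5—R9 10, R5—R6 11] → take R1—R2 (6); add R1.
Step 4: frontier [R1—R9 5, R1—R7 10, R2—R9 9, R4—R7 8, R5—R7 7, R5—R9 10, R5—R6 11] → take R1—R9 (5); add R9.
Step 5: frontier [R1—R7 10, R4—R7 8, R5—R7 7, R5—R6 11, R6—R9 1] → take R6—R9 (1); add R6.
Step 6: frontier [R1—R7 10, R4—R7 8, R5—R7 7, R6—R7 9] → take R5—R7 (7); add R7.
Vertex order: R2, R4, R5, R1, R9, R6, R7. The 5th vertex is R9.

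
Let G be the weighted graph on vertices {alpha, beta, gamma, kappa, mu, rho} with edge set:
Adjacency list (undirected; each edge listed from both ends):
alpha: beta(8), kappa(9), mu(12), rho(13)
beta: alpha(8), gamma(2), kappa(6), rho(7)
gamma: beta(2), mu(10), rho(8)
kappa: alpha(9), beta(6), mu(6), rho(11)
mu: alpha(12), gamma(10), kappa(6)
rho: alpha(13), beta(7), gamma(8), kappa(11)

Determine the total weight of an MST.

29

Grow the tree from alpha using Prim:
Step 1: cheapest edge leaving the tree is alpha–beta (8); add beta.
Step 2: cheapest edge leaving the tree is beta–gamma (2); add gamma.
Step 3: cheapest edge leaving the tree is beta–kappa (6); add kappa.
Step 4: cheapest edge leaving the tree is kappa–mu (6); add mu.
Step 5: cheapest edge leaving the tree is beta–rho (7); add rho.
MST edges: alpha–beta, beta–gamma, beta–kappa, kappa–mu, beta–rho; total weight 8+2+6+6+7 = 29.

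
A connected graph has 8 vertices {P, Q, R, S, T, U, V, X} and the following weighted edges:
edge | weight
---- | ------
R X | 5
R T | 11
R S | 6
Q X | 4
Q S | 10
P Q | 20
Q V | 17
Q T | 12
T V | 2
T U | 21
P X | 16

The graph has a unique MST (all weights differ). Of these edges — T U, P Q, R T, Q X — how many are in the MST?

Kruskal's algorithm — process edges by increasing weight (ties by edge label):
T V (2): add — endpoints in different components.
Q X (4): add — endpoints in different components.
R X (5): add — endpoints in different components.
R S (6): add — endpoints in different components.
Q S (10): skip — S and Q already connected.
R T (11): add — endpoints in different components.
Q T (12): skip — T and Q already connected.
P X (16): add — endpoints in different components.
Q V (17): skip — V and Q already connected.
P Q (20): skip — P and Q already connected.
T U (21): add — endpoints in different components.
MST edge set: {T V, Q X, R X, R S, R T, P X, T U}.
Of the listed edges, {T U, R T, Q X} are in the MST → 3.

3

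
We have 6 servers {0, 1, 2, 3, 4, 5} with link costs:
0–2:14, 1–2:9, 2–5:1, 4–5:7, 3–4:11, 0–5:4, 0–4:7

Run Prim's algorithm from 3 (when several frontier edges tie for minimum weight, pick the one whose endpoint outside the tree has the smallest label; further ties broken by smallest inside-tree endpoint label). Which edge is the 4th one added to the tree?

2-5

Grow the tree from 3 using Prim:
Step 1: frontier [3–4 11] → take 3–4 (11); add 4.
Step 2: frontier [0–4 7, 4–5 7] → take 0–4 (7); add 0.
Step 3: frontier [0–5 4, 0–2 14, 4–5 7] → take 0–5 (4); add 5.
Step 4: frontier [0–2 14, 2–5 1] → take 2–5 (1); add 2.
Step 5: frontier [1–2 9] → take 1–2 (9); add 1.
The 4th edge added is 2–5.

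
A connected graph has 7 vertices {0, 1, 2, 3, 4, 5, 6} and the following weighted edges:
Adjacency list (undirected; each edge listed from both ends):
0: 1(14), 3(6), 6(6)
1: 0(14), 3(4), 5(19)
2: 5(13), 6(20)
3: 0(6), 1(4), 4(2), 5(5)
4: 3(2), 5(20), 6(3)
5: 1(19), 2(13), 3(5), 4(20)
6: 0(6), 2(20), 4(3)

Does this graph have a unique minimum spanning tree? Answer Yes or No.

Kruskal: consider edges lightest-first.
3–4 (2): add. Components now {0} {1} {2} {3,4} {5} {6}
4–6 (3): add. Components now {0} {1} {2} {3,4,6} {5}
1–3 (4): add. Components now {0} {1,3,4,6} {2} {5}
3–5 (5): add. Components now {0} {1,3,4,5,6} {2}
0–3 (6): add. Components now {0,1,3,4,5,6} {2}
0–6 (6): skip — 0 and 6 already connected.
2–5 (13): add. Components now {0,1,2,3,4,5,6}
Non-tree edge 0–6 has weight 6, equal to the heaviest edge on its tree cycle — swapping gives another MST of the same weight. Not unique.

No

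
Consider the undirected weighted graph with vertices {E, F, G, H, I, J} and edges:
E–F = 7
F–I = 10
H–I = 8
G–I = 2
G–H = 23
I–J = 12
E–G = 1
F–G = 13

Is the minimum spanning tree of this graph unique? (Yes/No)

Sort edges by weight, then run Kruskal:
E–G (1): add. Components now {E,G} {F} {H} {I} {J}
G–I (2): add. Components now {E,G,I} {F} {H} {J}
E–F (7): add. Components now {E,F,G,I} {H} {J}
H–I (8): add. Components now {E,F,G,H,I} {J}
F–I (10): skip — F and I already connected.
I–J (12): add. Components now {E,F,G,H,I,J}
Every non-tree edge has weight strictly greater than the heaviest edge on the tree path between its endpoints, so the MST is unique.

Yes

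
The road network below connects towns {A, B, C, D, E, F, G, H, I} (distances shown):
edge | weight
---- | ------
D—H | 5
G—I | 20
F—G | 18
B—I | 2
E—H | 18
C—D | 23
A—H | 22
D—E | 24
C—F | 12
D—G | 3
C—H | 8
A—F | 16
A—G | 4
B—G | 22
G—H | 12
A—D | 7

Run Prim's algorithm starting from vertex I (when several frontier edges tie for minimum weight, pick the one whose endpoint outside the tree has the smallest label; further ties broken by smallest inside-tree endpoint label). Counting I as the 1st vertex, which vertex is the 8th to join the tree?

Grow the tree from I using Prim:
Step 1: cheapest edge leaving the tree is B—I (2); add B.
Step 2: cheapest edge leaving the tree is G—I (20); add G.
Step 3: cheapest edge leaving the tree is D—G (3); add D.
Step 4: cheapest edge leaving the tree is A—G (4); add A.
Step 5: cheapest edge leaving the tree is D—H (5); add H.
Step 6: cheapest edge leaving the tree is C—H (8); add C.
Step 7: cheapest edge leaving the tree is C—F (12); add F.
Step 8: cheapest edge leaving the tree is E—H (18); add E.
Vertex order: I, B, G, D, A, H, C, F, E. The 8th vertex is F.

F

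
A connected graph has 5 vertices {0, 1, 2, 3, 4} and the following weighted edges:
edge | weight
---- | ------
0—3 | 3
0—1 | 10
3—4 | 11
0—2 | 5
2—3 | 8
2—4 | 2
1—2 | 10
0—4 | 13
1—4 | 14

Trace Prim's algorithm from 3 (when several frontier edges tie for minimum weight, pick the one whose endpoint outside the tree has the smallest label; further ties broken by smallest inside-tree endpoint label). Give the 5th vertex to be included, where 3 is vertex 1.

Prim, starting at 3.
Step 1: cheapest edge leaving the tree is 0—3 (3); add 0.
Step 2: cheapest edge leaving the tree is 0—2 (5); add 2.
Step 3: cheapest edge leaving the tree is 2—4 (2); add 4.
Step 4: cheapest edge leaving the tree is 0—1 (10); add 1.
Vertex order: 3, 0, 2, 4, 1. The 5th vertex is 1.

1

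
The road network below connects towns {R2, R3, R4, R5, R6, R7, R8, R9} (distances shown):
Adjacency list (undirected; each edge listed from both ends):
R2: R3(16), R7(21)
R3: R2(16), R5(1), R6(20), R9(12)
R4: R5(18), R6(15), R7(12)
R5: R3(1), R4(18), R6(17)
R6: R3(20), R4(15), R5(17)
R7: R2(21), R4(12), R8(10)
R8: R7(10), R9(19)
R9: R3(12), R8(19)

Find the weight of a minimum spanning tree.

Sort edges by weight, then run Kruskal:
R3-R5 (1): add — endpoints in different components.
R7-R8 (10): add — endpoints in different components.
R3-R9 (12): add — endpoints in different components.
R4-R7 (12): add — endpoints in different components.
R4-R6 (15): add — endpoints in different components.
R2-R3 (16): add — endpoints in different components.
R5-R6 (17): add — endpoints in different components.
MST edges: R3-R5, R7-R8, R3-R9, R4-R7, R4-R6, R2-R3, R5-R6; total weight 1+10+12+12+15+16+17 = 83.

83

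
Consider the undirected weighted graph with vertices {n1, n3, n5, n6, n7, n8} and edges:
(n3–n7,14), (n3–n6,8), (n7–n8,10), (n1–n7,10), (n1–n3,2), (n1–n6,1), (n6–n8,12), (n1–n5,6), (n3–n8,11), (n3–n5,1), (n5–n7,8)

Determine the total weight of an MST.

Sort edges by weight, then run Kruskal:
n1–n6 (1): add. Components now {n5} {n1,n6} {n8} {n3} {n7}
n3–n5 (1): add. Components now {n3,n5} {n1,n6} {n8} {n7}
n1–n3 (2): add. Components now {n1,n3,n5,n6} {n8} {n7}
n1–n5 (6): skip — n5 and n1 already connected.
n3–n6 (8): skip — n6 and n3 already connected.
n5–n7 (8): add. Components now {n1,n3,n5,n6,n7} {n8}
n1–n7 (10): skip — n1 and n7 already connected.
n7–n8 (10): add. Components now {n1,n3,n5,n6,n7,n8}
MST edges: n1–n6, n3–n5, n1–n3, n5–n7, n7–n8; total weight 1+1+2+8+10 = 22.

22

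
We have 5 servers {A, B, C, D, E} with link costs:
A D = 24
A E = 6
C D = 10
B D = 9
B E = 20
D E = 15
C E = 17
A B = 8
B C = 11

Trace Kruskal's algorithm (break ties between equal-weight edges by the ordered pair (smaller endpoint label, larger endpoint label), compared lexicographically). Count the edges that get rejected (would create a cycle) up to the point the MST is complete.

Kruskal's algorithm — process edges by increasing weight (ties by edge label):
A E (6): add. Components now {A,E} {B} {C} {D}
A B (8): add. Components now {A,B,E} {C} {D}
B D (9): add. Components now {A,B,D,E} {C}
C D (10): add. Components now {A,B,C,D,E}
Edges rejected before the tree was complete: 0.

0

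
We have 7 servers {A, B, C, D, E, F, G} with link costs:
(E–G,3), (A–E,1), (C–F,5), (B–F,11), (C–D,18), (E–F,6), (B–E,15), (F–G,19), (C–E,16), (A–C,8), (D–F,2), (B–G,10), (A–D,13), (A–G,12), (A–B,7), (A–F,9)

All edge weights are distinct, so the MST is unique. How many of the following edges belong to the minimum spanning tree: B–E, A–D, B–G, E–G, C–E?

1

Kruskal's algorithm — process edges by increasing weight (ties by edge label):
A–E (1): add — endpoints in different components.
D–F (2): add — endpoints in different components.
E–G (3): add — endpoints in different components.
C–F (5): add — endpoints in different components.
E–F (6): add — endpoints in different components.
A–B (7): add — endpoints in different components.
MST edge set: {A–E, D–F, E–G, C–F, E–F, A–B}.
Of the listed edges, {E–G} are in the MST → 1.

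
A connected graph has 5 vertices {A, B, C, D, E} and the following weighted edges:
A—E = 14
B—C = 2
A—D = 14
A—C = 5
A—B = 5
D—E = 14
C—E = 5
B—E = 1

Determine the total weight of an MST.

22

Sort edges by weight, then run Kruskal:
B—E (1): add. Components now {A} {B,E} {C} {D}
B—C (2): add. Components now {A} {B,C,E} {D}
A—B (5): add. Components now {A,B,C,E} {D}
A—C (5): skip — A and C already connected.
C—E (5): skip — C and E already connected.
A—D (14): add. Components now {A,B,C,D,E}
MST edges: B—E, B—C, A—B, A—D; total weight 1+2+5+14 = 22.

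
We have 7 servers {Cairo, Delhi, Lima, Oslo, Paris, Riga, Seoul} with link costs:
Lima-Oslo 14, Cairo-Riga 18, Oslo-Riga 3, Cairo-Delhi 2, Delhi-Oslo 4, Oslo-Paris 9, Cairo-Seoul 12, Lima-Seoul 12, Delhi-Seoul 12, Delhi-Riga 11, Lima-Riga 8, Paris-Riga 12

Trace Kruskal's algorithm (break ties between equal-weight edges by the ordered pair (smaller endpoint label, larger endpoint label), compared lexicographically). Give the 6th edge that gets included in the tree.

Cairo-Seoul

Kruskal's algorithm — process edges by increasing weight (ties by edge label):
Cairo-Delhi (2): add — endpoints in different components.
Oslo-Riga (3): add — endpoints in different components.
Delhi-Oslo (4): add — endpoints in different components.
Lima-Riga (8): add — endpoints in different components.
Oslo-Paris (9): add — endpoints in different components.
Delhi-Riga (11): skip — Riga and Delhi already connected.
Cairo-Seoul (12): add — endpoints in different components.
The 6th edge added is Cairo-Seoul.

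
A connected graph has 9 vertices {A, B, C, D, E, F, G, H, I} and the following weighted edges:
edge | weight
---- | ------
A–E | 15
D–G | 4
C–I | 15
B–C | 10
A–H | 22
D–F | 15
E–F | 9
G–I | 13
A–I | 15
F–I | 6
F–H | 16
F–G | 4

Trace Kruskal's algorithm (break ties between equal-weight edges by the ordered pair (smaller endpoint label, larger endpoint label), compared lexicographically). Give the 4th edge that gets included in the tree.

Sort edges by weight, then run Kruskal:
D–G (4): add — endpoints in different components.
F–G (4): add — endpoints in different components.
F–I (6): add — endpoints in different components.
E–F (9): add — endpoints in different components.
B–C (10): add — endpoints in different components.
G–I (13): skip — G and I already connected.
A–E (15): add — endpoints in different components.
A–I (15): skip — A and I already connected.
C–I (15): add — endpoints in different components.
D–F (15): skip — D and F already connected.
F–H (16): add — endpoints in different components.
The 4th edge added is E–F.

E-F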